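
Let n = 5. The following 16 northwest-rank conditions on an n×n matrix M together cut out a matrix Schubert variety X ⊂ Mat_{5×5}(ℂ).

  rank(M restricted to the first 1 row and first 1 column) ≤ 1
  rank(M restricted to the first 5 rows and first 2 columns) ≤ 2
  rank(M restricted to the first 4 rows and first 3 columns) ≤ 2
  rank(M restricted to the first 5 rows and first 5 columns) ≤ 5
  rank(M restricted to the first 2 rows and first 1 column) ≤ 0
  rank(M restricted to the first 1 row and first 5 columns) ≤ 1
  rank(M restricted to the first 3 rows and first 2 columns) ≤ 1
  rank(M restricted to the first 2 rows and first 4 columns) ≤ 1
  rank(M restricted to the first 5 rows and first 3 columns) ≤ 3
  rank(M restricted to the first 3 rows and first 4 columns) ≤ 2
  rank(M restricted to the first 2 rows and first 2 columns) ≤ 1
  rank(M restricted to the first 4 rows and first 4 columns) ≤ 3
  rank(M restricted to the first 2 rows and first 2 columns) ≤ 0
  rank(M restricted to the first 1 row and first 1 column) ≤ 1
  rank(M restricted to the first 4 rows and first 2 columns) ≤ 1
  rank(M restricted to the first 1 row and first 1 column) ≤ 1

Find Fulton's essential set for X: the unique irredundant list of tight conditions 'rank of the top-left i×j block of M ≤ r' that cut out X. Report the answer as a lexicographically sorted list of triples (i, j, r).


Computing R[i][j] = min implied NW-rank bound (n=5, 16 conditions):

  row 1: 0 0 1 1 1
  row 2: 0 0 1 1 2
  row 3: 1 1 2 2 3
  row 4: 1 1 2 3 4
  row 5: 1 2 3 4 5

so w = (3, 5, 1, 4, 2).

D(w) has 6 cells with 3 SE-corners; essential set:

[(2, 2, 0), (2, 4, 1), (4, 2, 1)]


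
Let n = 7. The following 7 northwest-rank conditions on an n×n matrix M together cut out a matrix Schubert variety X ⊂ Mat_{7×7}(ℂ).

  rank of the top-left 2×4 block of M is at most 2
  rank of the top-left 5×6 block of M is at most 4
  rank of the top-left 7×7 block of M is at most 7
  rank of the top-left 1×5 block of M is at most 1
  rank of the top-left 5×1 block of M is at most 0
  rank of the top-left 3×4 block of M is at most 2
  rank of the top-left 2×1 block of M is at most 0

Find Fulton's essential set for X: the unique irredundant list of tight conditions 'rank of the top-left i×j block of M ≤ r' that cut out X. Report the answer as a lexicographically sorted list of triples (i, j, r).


The tightest implied rank at each (i,j), from the 7 conditions:

  row 1: 0  1  1  1  1  1  1
  row 2: 0  1  2  2  2  2  2
  row 3: 0  1  2  2  3  3  3
  row 4: 0  1  2  3  4  4  4
  row 5: 0  1  2  3  4  4  5
  row 6: 1  2  3  4  5  5  6
  row 7: 1  2  3  4  5  6  7

the unique w with this rank table is (2, 3, 5, 4, 7, 1, 6).

Fulton essential set (3 of the 7 Rothe cells):

[(3, 4, 2), (5, 1, 0), (5, 6, 4)]


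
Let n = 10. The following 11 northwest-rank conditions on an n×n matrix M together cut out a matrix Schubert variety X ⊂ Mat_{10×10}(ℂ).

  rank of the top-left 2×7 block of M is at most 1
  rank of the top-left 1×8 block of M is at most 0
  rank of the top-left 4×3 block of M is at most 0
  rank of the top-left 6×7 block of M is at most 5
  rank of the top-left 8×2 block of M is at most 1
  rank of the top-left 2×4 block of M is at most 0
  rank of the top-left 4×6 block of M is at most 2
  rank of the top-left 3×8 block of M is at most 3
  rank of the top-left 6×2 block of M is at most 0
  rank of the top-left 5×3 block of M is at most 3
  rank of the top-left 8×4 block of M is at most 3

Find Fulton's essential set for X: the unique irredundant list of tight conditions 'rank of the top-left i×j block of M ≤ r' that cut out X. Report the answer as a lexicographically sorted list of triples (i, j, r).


Computing R[i][j] = min implied NW-rank bound (n=10, 11 conditions):

  i=1: 0 0 0 0 0 0 0 0 1 1
  i=2: 0 0 0 0 1 1 1 1 2 2
  i=3: 0 0 0 1 2 2 2 2 3 3
  i=4: 0 0 0 1 2 2 3 3 4 4
  i=5: 0 0 1 2 3 3 4 4 5 5
  i=6: 0 0 1 2 3 4 5 5 6 6
  i=7: 1 1 2 3 4 5 6 6 7 7
  i=8: 1 1 2 3 4 5 6 7 8 8
  i=9: 1 2 3 4 5 6 7 8 9 9
  i=10: 1 2 3 4 5 6 7 8 9 10

second differences of R give the permutation w = (9, 5, 4, 7, 3, 6, 1, 8, 2, 10).

Rothe diagram D(w) (24 cells), 6 SE-corners (essential conditions):

[(1, 8, 0), (2, 4, 0), (4, 3, 0), (4, 6, 2), (6, 2, 0), (8, 2, 1)]


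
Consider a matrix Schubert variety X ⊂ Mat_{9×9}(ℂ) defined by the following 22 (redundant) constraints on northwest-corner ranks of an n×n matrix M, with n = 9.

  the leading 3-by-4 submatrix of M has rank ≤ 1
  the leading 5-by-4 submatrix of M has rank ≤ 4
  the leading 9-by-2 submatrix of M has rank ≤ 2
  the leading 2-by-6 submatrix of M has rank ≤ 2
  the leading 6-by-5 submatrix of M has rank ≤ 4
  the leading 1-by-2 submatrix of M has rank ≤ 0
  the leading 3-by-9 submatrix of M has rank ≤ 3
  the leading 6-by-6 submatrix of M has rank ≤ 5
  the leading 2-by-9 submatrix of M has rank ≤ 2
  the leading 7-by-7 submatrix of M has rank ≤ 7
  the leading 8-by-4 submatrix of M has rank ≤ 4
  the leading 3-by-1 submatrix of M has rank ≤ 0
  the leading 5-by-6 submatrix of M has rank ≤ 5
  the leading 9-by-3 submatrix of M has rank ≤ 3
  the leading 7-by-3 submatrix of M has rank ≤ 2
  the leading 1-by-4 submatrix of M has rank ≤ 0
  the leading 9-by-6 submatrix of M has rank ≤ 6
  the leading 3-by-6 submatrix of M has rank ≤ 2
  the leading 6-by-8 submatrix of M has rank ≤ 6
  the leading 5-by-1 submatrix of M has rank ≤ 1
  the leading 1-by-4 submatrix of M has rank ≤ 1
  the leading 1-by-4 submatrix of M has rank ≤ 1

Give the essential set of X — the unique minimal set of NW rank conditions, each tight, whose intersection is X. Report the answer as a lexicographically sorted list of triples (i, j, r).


Rank table r_w(9×9) implied by the 22 constraints:

  row 1: 0, 0, 0, 0, 1, 1, 1, 1, 1
  row 2: 0, 1, 1, 1, 2, 2, 2, 2, 2
  row 3: 0, 1, 1, 1, 2, 2, 3, 3, 3
  row 4: 1, 2, 2, 2, 3, 3, 4, 4, 4
  row 5: 1, 2, 2, 3, 4, 4, 5, 5, 5
  row 6: 1, 2, 2, 3, 4, 5, 6, 6, 6
  row 7: 1, 2, 2, 3, 4, 5, 6, 7, 7
  row 8: 1, 2, 3, 4, 5, 6, 7, 8, 8
  row 9: 1, 2, 3, 4, 5, 6, 7, 8, 9

giving w = (5, 2, 7, 1, 4, 6, 8, 3, 9) via Δ²R.

ℓ(w)=12; the 5 essential cells (i,j,r):

[(1, 4, 0), (3, 1, 0), (3, 4, 1), (3, 6, 2), (7, 3, 2)]


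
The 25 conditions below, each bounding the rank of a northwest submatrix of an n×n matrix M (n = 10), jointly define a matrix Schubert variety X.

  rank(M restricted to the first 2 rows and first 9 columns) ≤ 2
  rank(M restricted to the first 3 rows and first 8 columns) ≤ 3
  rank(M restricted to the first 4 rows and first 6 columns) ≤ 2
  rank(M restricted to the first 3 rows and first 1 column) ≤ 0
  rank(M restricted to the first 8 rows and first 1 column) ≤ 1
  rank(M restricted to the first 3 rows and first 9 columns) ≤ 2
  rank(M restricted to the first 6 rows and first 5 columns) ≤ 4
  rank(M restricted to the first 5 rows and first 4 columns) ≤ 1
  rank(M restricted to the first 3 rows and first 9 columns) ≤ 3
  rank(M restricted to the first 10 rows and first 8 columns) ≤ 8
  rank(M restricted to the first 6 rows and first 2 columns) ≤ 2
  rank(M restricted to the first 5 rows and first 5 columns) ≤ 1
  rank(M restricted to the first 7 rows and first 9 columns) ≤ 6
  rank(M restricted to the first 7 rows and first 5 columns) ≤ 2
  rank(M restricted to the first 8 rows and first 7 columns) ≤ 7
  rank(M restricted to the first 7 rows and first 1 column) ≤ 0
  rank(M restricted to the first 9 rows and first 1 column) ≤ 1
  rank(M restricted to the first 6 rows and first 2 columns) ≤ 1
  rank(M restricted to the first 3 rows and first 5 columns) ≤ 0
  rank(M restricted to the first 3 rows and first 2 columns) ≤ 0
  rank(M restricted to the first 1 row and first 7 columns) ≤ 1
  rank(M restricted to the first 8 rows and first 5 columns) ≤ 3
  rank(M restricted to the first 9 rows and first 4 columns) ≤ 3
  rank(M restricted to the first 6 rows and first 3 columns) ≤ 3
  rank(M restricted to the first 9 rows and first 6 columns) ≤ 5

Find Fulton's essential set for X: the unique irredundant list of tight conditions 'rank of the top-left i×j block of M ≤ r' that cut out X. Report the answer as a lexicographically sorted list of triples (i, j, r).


Recovering R(i,j) via the rank-extension bound from the 25 conditions:

  row 1: 0 | 0 | 0 | 0 | 0 | 1 | 1 | 1 | 1 | 1
  row 2: 0 | 0 | 0 | 0 | 0 | 1 | 2 | 2 | 2 | 2
  row 3: 0 | 0 | 0 | 0 | 0 | 1 | 2 | 2 | 2 | 3
  row 4: 0 | 1 | 1 | 1 | 1 | 2 | 3 | 3 | 3 | 4
  row 5: 0 | 1 | 1 | 1 | 1 | 2 | 3 | 4 | 4 | 5
  row 6: 0 | 1 | 2 | 2 | 2 | 3 | 4 | 5 | 5 | 6
  row 7: 0 | 1 | 2 | 2 | 2 | 3 | 4 | 5 | 6 | 7
  row 8: 1 | 2 | 3 | 3 | 3 | 4 | 5 | 6 | 7 | 8
  row 9: 1 | 2 | 3 | 3 | 4 | 5 | 6 | 7 | 8 | 9
  row 10: 1 | 2 | 3 | 4 | 5 | 6 | 7 | 8 | 9 | 10

the unique w with this rank table is (6, 7, 10, 2, 8, 3, 9, 1, 5, 4).

|D(w)|=27, |Ess(w)|=6:

[(3, 5, 0), (3, 9, 2), (5, 5, 1), (7, 1, 0), (7, 5, 2), (9, 4, 3)]


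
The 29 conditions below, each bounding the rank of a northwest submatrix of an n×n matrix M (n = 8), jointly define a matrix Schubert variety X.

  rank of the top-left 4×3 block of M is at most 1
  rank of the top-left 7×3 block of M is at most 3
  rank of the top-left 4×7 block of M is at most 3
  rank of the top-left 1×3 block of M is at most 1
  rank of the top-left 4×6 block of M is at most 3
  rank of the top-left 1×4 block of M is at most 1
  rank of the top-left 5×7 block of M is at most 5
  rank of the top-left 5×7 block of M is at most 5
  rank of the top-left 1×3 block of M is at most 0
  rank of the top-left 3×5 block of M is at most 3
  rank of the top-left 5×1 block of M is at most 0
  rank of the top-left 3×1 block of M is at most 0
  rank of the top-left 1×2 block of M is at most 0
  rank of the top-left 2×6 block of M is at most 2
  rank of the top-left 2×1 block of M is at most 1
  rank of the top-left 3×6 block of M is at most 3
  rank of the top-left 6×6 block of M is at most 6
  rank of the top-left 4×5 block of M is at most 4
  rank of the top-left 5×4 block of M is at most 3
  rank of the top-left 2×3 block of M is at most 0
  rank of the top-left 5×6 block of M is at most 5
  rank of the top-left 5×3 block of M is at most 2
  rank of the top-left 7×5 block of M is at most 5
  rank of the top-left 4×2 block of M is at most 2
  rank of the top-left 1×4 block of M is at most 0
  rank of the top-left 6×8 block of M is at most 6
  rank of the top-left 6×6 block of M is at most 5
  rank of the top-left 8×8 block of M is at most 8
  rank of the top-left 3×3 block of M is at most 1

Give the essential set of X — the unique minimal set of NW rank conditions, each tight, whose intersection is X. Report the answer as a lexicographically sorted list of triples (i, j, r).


Propagating the 29 rank bounds to every northwest block:

  row 1: 0, 0, 0, 0, 1, 1, 1, 1
  row 2: 0, 0, 0, 1, 2, 2, 2, 2
  row 3: 0, 1, 1, 2, 3, 3, 3, 3
  row 4: 0, 1, 1, 2, 3, 3, 3, 4
  row 5: 0, 1, 2, 3, 4, 4, 4, 5
  row 6: 1, 2, 3, 4, 5, 5, 5, 6
  row 7: 1, 2, 3, 4, 5, 6, 6, 7
  row 8: 1, 2, 3, 4, 5, 6, 7, 8

giving w = (5, 4, 2, 8, 3, 1, 6, 7) via Δ²R.

D(w) has 13 cells with 5 SE-corners; essential set:

[(1, 4, 0), (2, 3, 0), (4, 3, 1), (4, 7, 3), (5, 1, 0)]


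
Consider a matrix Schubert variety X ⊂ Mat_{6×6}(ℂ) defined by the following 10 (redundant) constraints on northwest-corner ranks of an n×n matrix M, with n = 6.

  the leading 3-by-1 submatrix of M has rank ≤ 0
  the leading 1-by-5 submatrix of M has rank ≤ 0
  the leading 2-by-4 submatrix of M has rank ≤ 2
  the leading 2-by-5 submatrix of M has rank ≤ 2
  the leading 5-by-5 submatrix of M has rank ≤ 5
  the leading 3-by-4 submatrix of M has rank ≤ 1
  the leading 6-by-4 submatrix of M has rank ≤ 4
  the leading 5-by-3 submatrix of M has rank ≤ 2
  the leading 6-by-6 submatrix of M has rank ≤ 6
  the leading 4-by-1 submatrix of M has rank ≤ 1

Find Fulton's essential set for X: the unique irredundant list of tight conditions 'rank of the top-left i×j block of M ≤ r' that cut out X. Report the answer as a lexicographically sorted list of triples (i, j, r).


Recovering R(i,j) via the rank-extension bound from the 10 conditions:

  row 1: 0, 0, 0, 0, 0, 1
  row 2: 0, 1, 1, 1, 1, 2
  row 3: 0, 1, 1, 1, 2, 3
  row 4: 1, 2, 2, 2, 3, 4
  row 5: 1, 2, 2, 3, 4, 5
  row 6: 1, 2, 3, 4, 5, 6

so w = (6, 2, 5, 1, 4, 3).

D(w) has 10 cells with 4 SE-corners; essential set:

[(1, 5, 0), (3, 1, 0), (3, 4, 1), (5, 3, 2)]


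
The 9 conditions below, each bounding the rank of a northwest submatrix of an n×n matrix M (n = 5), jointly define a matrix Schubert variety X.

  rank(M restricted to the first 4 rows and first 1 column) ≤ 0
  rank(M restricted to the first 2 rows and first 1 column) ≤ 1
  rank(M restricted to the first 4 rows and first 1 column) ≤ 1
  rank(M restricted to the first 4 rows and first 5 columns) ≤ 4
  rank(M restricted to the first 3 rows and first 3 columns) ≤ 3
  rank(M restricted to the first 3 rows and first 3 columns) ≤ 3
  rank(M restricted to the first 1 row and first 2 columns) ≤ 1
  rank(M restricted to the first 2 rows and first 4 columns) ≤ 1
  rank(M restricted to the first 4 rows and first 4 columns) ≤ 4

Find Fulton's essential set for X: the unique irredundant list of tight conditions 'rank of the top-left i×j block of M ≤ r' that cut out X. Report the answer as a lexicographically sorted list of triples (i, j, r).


Propagating the 9 rank bounds to every northwest block:

  row 1: 0, 1, 1, 1, 1
  row 2: 0, 1, 1, 1, 2
  row 3: 0, 1, 2, 2, 3
  row 4: 0, 1, 2, 3, 4
  row 5: 1, 2, 3, 4, 5

hence w(1..5) = (2, 5, 3, 4, 1).

D(w) has 6 cells with 2 SE-corners; essential set:

[(2, 4, 1), (4, 1, 0)]


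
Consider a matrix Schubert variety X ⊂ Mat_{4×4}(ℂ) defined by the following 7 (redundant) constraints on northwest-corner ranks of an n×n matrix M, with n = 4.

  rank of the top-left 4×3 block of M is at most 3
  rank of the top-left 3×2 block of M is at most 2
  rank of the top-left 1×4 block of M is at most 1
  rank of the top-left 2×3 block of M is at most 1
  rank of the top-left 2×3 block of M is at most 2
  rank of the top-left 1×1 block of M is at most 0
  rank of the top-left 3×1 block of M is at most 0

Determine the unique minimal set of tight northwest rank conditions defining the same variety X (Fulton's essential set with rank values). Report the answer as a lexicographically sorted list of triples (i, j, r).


Reconstructing r_w from the 7 given conditions:

  row 1: 0 | 1 | 1 | 1
  row 2: 0 | 1 | 1 | 2
  row 3: 0 | 1 | 2 | 3
  row 4: 1 | 2 | 3 | 4

hence w(1..4) = (2, 4, 3, 1).

|D(w)|=4, |Ess(w)|=2:

[(2, 3, 1), (3, 1, 0)]


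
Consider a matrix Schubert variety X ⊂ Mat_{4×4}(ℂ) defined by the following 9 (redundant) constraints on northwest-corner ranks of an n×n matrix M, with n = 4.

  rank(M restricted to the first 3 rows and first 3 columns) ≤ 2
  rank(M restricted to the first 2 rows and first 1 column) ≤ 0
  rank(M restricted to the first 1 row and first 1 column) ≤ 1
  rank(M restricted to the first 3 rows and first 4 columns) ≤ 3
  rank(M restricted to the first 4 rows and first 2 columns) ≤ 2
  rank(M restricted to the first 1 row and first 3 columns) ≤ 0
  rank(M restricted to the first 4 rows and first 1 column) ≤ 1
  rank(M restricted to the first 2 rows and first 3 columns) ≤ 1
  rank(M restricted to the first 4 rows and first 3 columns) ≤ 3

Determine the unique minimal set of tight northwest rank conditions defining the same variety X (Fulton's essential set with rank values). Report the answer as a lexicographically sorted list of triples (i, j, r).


Propagating the 9 rank bounds to every northwest block:

  row 1: 0, 0, 0, 1
  row 2: 0, 1, 1, 2
  row 3: 1, 2, 2, 3
  row 4: 1, 2, 3, 4

the unique w with this rank table is (4, 2, 1, 3).

D(w) has 4 cells with 2 SE-corners; essential set:

[(1, 3, 0), (2, 1, 0)]


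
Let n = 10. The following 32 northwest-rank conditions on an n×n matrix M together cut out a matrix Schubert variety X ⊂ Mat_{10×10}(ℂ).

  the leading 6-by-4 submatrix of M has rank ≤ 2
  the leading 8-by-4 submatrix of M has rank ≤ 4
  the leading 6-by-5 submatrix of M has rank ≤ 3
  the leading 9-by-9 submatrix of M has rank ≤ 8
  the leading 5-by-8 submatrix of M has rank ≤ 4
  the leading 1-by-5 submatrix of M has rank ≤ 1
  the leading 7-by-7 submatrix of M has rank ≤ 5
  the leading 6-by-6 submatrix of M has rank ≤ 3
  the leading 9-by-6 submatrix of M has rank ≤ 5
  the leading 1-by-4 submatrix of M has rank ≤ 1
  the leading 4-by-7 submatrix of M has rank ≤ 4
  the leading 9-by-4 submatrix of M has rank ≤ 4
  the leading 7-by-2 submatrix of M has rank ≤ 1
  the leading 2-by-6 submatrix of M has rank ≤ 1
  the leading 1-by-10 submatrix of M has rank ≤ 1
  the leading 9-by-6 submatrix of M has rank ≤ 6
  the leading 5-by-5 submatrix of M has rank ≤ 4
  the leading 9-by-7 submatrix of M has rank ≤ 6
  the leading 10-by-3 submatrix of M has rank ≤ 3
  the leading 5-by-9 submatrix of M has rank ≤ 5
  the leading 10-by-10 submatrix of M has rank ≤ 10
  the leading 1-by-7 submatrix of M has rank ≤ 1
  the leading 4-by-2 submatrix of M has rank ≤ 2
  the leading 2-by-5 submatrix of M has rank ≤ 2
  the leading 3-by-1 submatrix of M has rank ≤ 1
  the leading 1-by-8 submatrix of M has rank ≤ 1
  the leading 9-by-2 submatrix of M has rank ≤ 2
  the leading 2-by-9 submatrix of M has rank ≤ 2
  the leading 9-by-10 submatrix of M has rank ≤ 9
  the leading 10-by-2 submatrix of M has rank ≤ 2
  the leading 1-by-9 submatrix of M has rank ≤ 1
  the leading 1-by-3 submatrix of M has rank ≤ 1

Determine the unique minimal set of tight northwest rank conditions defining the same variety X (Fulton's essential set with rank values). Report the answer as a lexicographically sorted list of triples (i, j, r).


Recovering R(i,j) via the rank-extension bound from the 32 conditions:

  R[1]: 1 1 1 1 1 1 1 1 1 1
  R[2]: 1 1 1 1 1 1 2 2 2 2
  R[3]: 1 1 2 2 2 2 3 3 3 3
  R[4]: 1 1 2 2 3 3 4 4 4 4
  R[5]: 1 1 2 2 3 3 4 4 5 5
  R[6]: 1 1 2 2 3 3 4 5 6 6
  R[7]: 1 1 2 3 4 4 5 6 7 7
  R[8]: 1 2 3 4 5 5 6 7 8 8
  R[9]: 1 2 3 4 5 5 6 7 8 9
  R[10]: 1 2 3 4 5 6 7 8 9 10

hence w(1..10) = (1, 7, 3, 5, 9, 8, 4, 2, 10, 6).

Fulton essential set (6 of the 17 Rothe cells):

[(2, 6, 1), (5, 8, 4), (6, 4, 2), (6, 6, 3), (7, 2, 1), (9, 6, 5)]


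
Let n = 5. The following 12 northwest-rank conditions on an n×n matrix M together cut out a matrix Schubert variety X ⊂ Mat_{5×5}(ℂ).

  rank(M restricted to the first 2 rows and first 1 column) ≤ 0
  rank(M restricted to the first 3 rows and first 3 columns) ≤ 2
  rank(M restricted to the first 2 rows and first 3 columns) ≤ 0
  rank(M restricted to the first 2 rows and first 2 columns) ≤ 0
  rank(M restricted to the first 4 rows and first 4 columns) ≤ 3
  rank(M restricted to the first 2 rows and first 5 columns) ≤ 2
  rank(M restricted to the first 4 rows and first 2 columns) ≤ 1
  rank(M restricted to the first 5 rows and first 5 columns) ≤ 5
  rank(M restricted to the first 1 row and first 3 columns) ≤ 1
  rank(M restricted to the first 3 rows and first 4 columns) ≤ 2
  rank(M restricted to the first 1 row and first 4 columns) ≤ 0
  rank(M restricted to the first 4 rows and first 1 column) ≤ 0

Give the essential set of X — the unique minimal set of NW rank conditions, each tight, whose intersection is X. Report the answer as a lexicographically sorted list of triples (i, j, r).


The tightest implied rank at each (i,j), from the 12 conditions:

  row 1: 0  0  0  0  1
  row 2: 0  0  0  1  2
  row 3: 0  1  1  2  3
  row 4: 0  1  2  3  4
  row 5: 1  2  3  4  5

so w = (5, 4, 2, 3, 1).

|D(w)|=9, |Ess(w)|=3:

[(1, 4, 0), (2, 3, 0), (4, 1, 0)]


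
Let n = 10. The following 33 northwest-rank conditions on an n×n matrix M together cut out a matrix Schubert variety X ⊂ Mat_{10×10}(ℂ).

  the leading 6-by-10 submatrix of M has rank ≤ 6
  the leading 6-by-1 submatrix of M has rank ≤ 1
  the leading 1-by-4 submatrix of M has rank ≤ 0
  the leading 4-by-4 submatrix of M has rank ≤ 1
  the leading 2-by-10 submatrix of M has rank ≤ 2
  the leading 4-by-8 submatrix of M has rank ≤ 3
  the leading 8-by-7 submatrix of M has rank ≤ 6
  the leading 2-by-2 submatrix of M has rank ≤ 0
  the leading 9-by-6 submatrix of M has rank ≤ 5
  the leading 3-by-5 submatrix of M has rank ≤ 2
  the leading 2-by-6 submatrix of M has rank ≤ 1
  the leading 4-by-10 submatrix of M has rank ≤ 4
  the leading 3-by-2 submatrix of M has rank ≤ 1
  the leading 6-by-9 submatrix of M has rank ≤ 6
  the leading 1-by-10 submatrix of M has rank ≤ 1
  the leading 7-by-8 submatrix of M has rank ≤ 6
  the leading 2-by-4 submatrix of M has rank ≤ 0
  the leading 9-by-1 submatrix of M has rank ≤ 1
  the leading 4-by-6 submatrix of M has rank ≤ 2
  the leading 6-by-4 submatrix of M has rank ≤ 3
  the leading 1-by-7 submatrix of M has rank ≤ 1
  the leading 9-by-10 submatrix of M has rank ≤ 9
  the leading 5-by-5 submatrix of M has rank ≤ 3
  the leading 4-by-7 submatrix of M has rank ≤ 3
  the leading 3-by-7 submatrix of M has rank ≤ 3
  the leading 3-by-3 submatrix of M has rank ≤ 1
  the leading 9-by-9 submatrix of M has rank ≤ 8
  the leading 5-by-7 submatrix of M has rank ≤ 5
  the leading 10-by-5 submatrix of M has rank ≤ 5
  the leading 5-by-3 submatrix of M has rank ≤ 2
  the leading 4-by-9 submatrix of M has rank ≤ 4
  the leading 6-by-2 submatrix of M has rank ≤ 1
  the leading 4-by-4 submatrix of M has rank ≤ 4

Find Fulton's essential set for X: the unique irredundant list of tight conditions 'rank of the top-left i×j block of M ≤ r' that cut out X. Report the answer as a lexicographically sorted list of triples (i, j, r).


Propagating the 33 rank bounds to every northwest block:

  R[1]: 0  0  0  0  1  1  1  1  1  1
  R[2]: 0  0  0  0  1  1  2  2  2  2
  R[3]: 1  1  1  1  2  2  3  3  3  3
  R[4]: 1  1  1  1  2  2  3  3  4  4
  R[5]: 1  1  2  2  3  3  4  4  5  5
  R[6]: 1  1  2  3  4  4  5  5  6  6
  R[7]: 1  2  3  4  5  5  6  6  7  7
  R[8]: 1  2  3  4  5  5  6  7  8  8
  R[9]: 1  2  3  4  5  5  6  7  8  9
  R[10]: 1  2  3  4  5  6  7  8  9  10

the unique w with this rank table is (5, 7, 1, 9, 3, 4, 2, 8, 10, 6).

Rothe diagram D(w) (18 cells), 7 SE-corners (essential conditions):

[(2, 4, 0), (2, 6, 1), (4, 4, 1), (4, 6, 2), (4, 8, 3), (6, 2, 1), (9, 6, 5)]


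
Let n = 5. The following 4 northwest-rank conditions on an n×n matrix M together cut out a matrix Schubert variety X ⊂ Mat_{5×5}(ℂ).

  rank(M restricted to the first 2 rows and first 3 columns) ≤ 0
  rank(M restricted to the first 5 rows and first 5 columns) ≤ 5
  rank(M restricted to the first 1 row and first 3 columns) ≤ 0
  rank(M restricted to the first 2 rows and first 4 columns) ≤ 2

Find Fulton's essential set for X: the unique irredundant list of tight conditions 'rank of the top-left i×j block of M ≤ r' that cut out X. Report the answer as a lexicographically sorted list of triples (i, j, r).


Recovering R(i,j) via the rank-extension bound from the 4 conditions:

  i=1: 0 0 0 1 1
  i=2: 0 0 0 1 2
  i=3: 1 1 1 2 3
  i=4: 1 2 2 3 4
  i=5: 1 2 3 4 5

reading off 1-entries of Δ²R: w = (4, 5, 1, 2, 3).

ℓ(w)=6; the 1 essential cell (i,j,r):

[(2, 3, 0)]


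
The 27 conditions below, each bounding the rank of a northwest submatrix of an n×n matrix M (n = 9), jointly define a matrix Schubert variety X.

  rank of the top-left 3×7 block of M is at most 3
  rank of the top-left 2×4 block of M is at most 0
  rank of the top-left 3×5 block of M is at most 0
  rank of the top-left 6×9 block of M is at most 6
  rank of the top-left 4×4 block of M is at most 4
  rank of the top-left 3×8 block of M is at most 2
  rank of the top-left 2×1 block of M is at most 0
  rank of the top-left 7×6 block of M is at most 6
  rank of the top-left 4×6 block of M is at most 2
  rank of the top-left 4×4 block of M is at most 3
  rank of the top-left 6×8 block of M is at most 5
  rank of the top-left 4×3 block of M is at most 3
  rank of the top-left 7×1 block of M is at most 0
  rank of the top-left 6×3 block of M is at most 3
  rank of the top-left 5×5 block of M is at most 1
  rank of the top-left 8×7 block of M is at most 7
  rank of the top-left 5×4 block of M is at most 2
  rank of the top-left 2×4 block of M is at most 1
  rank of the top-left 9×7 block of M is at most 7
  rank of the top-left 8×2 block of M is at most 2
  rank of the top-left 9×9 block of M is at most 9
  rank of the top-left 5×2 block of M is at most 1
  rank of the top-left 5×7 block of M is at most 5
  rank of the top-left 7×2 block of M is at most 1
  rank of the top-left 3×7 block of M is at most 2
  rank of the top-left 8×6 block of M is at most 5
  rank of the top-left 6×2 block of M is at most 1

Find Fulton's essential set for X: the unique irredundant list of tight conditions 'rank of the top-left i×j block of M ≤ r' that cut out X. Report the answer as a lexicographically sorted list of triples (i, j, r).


Recovering R(i,j) via the rank-extension bound from the 27 conditions:

  0 | 0 | 0 | 0 | 0 | 1 | 1 | 1 | 1
  0 | 0 | 0 | 0 | 0 | 1 | 2 | 2 | 2
  0 | 0 | 0 | 0 | 0 | 1 | 2 | 2 | 3
  0 | 1 | 1 | 1 | 1 | 2 | 3 | 3 | 4
  0 | 1 | 1 | 1 | 1 | 2 | 3 | 4 | 5
  0 | 1 | 2 | 2 | 2 | 3 | 4 | 5 | 6
  0 | 1 | 2 | 3 | 3 | 4 | 5 | 6 | 7
  1 | 2 | 3 | 4 | 4 | 5 | 6 | 7 | 8
  1 | 2 | 3 | 4 | 5 | 6 | 7 | 8 | 9

the unique w with this rank table is (6, 7, 9, 2, 8, 3, 4, 1, 5).

D(w) has 23 cells with 4 SE-corners; essential set:

[(3, 5, 0), (3, 8, 2), (5, 5, 1), (7, 1, 0)]


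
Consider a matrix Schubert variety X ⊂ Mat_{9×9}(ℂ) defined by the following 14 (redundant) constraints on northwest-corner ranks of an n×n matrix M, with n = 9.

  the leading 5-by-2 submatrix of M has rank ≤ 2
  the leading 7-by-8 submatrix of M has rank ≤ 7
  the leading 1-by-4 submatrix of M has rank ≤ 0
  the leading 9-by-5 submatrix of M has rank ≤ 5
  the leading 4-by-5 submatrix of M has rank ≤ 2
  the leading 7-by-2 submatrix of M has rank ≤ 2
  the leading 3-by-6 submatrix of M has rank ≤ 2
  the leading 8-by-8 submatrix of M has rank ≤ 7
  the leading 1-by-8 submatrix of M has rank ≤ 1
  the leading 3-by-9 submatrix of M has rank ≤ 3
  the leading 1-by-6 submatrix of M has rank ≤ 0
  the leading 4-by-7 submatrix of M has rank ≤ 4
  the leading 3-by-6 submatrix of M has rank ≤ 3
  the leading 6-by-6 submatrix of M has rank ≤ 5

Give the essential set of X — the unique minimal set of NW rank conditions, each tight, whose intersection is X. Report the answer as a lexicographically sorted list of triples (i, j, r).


Propagating the 14 rank bounds to every northwest block:

  i=1: 0 0 0 0 0 0 1 1 1
  i=2: 1 1 1 1 1 1 2 2 2
  i=3: 1 2 2 2 2 2 3 3 3
  i=4: 1 2 2 2 2 3 4 4 4
  i=5: 1 2 3 3 3 4 5 5 5
  i=6: 1 2 3 4 4 5 6 6 6
  i=7: 1 2 3 4 5 6 7 7 7
  i=8: 1 2 3 4 5 6 7 7 8
  i=9: 1 2 3 4 5 6 7 8 9

reading off 1-entries of Δ²R: w = (7, 1, 2, 6, 3, 4, 5, 9, 8).

|D(w)|=10, |Ess(w)|=3:

[(1, 6, 0), (4, 5, 2), (8, 8, 7)]


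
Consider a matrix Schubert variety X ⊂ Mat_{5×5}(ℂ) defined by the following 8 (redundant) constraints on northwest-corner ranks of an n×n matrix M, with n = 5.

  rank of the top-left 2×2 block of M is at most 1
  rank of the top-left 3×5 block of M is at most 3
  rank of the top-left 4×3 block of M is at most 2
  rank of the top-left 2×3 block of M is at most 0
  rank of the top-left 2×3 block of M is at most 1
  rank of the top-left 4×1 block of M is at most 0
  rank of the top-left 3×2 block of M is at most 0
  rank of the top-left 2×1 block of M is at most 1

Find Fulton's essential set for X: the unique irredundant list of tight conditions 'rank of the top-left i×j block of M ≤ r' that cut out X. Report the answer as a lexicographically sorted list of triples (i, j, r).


The tightest implied rank at each (i,j), from the 8 conditions:

  i=1: 0 | 0 | 0 | 1 | 1
  i=2: 0 | 0 | 0 | 1 | 2
  i=3: 0 | 0 | 1 | 2 | 3
  i=4: 0 | 1 | 2 | 3 | 4
  i=5: 1 | 2 | 3 | 4 | 5

second differences of R give the permutation w = (4, 5, 3, 2, 1).

|D(w)|=9, |Ess(w)|=3:

[(2, 3, 0), (3, 2, 0), (4, 1, 0)]


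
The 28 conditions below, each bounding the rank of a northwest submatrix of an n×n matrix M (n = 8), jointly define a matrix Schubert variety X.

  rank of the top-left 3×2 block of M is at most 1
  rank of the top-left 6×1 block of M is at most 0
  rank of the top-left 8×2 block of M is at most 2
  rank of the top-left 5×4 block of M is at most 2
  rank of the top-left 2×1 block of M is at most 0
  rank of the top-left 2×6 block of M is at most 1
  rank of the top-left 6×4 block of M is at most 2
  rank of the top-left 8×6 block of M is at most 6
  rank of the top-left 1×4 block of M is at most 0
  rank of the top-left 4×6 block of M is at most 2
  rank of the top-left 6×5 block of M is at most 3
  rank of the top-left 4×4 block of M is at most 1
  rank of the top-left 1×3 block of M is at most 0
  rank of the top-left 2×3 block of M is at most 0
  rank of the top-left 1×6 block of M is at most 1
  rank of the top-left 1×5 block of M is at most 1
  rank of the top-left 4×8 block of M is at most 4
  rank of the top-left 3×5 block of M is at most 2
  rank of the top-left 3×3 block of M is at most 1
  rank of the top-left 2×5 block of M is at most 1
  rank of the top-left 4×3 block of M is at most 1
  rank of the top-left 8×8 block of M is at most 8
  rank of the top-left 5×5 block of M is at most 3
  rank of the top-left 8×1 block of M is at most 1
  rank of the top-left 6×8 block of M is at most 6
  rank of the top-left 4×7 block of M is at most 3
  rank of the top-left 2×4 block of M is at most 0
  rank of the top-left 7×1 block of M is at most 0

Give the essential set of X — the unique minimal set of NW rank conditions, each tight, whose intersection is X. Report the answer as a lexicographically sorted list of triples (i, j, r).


Recovering R(i,j) via the rank-extension bound from the 28 conditions:

  i=1: 0  0  0  0  1  1  1  1
  i=2: 0  0  0  0  1  1  2  2
  i=3: 0  1  1  1  2  2  3  3
  i=4: 0  1  1  1  2  2  3  4
  i=5: 0  1  2  2  3  3  4  5
  i=6: 0  1  2  2  3  4  5  6
  i=7: 0  1  2  3  4  5  6  7
  i=8: 1  2  3  4  5  6  7  8

reading off 1-entries of Δ²R: w = (5, 7, 2, 8, 3, 6, 4, 1).

Fulton essential set (6 of the 18 Rothe cells):

[(2, 4, 0), (2, 6, 1), (4, 4, 1), (4, 6, 2), (6, 4, 2), (7, 1, 0)]


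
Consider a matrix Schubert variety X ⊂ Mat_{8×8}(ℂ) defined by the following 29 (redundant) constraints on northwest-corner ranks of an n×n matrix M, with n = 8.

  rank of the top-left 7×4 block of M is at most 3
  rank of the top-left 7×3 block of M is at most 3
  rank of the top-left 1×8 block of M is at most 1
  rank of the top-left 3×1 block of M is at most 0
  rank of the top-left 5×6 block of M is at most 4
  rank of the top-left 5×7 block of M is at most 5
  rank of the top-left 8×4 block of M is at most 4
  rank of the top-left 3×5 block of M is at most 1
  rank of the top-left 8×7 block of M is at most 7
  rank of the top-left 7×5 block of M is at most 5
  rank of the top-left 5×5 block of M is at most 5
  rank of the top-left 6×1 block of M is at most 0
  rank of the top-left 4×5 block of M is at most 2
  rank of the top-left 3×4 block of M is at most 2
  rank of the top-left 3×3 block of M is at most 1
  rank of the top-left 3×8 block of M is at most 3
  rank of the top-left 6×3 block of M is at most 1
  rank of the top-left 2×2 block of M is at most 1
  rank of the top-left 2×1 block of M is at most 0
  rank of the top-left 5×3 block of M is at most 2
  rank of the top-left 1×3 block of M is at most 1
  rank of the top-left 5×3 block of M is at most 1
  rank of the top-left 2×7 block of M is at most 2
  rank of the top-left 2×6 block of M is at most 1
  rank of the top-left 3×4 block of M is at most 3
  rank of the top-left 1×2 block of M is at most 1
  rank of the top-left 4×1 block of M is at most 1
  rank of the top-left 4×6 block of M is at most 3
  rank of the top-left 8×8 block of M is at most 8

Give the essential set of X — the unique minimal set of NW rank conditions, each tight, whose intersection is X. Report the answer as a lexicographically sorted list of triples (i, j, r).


Rank table r_w(8×8) implied by the 29 constraints:

  row 1: 0, 1, 1, 1, 1, 1, 1, 1
  row 2: 0, 1, 1, 1, 1, 1, 2, 2
  row 3: 0, 1, 1, 1, 1, 2, 3, 3
  row 4: 0, 1, 1, 2, 2, 3, 4, 4
  row 5: 0, 1, 1, 2, 3, 4, 5, 5
  row 6: 0, 1, 1, 2, 3, 4, 5, 6
  row 7: 1, 2, 2, 3, 4, 5, 6, 7
  row 8: 1, 2, 3, 4, 5, 6, 7, 8

second differences of R give the permutation w = (2, 7, 6, 4, 5, 8, 1, 3).

D(w) has 16 cells with 4 SE-corners; essential set:

[(2, 6, 1), (3, 5, 1), (6, 1, 0), (6, 3, 1)]


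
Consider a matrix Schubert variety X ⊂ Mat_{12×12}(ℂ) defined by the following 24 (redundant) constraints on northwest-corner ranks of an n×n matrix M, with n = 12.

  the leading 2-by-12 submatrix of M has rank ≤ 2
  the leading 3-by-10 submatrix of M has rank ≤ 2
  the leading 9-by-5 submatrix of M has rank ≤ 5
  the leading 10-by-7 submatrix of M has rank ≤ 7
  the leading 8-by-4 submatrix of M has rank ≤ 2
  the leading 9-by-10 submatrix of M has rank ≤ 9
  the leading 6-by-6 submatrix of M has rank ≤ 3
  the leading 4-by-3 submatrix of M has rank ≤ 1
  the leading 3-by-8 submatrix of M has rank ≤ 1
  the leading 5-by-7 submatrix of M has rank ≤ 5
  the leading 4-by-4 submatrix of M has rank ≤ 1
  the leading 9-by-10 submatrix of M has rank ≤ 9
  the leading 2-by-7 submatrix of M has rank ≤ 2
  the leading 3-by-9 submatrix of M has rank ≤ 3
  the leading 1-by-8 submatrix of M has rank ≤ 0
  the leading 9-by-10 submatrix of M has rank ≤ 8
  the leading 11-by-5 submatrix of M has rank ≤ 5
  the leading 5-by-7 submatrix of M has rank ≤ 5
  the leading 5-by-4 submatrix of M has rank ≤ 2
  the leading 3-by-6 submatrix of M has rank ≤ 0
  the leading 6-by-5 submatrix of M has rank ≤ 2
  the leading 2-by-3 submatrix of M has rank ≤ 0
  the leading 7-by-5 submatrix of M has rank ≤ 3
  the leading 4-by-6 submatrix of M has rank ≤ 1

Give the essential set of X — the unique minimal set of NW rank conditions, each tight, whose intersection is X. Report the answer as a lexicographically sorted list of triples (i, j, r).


The tightest implied rank at each (i,j), from the 24 conditions:

  R[1]: 0 | 0 | 0 | 0 | 0 | 0 | 0 | 0 | 1 | 1 | 1 | 1
  R[2]: 0 | 0 | 0 | 0 | 0 | 0 | 1 | 1 | 2 | 2 | 2 | 2
  R[3]: 0 | 0 | 0 | 0 | 0 | 0 | 1 | 1 | 2 | 2 | 3 | 3
  R[4]: 1 | 1 | 1 | 1 | 1 | 1 | 2 | 2 | 3 | 3 | 4 | 4
  R[5]: 1 | 2 | 2 | 2 | 2 | 2 | 3 | 3 | 4 | 4 | 5 | 5
  R[6]: 1 | 2 | 2 | 2 | 2 | 3 | 4 | 4 | 5 | 5 | 6 | 6
  R[7]: 1 | 2 | 2 | 2 | 3 | 4 | 5 | 5 | 6 | 6 | 7 | 7
  R[8]: 1 | 2 | 2 | 2 | 3 | 4 | 5 | 6 | 7 | 7 | 8 | 8
  R[9]: 1 | 2 | 3 | 3 | 4 | 5 | 6 | 7 | 8 | 8 | 9 | 9
  R[10]: 1 | 2 | 3 | 4 | 5 | 6 | 7 | 8 | 9 | 9 | 10 | 10
  R[11]: 1 | 2 | 3 | 4 | 5 | 6 | 7 | 8 | 9 | 10 | 11 | 11
  R[12]: 1 | 2 | 3 | 4 | 5 | 6 | 7 | 8 | 9 | 10 | 11 | 12

the unique w with this rank table is (9, 7, 11, 1, 2, 6, 5, 8, 3, 4, 10, 12).

Rothe diagram D(w) (29 cells), 6 SE-corners (essential conditions):

[(1, 8, 0), (3, 6, 0), (3, 8, 1), (3, 10, 2), (6, 5, 2), (8, 4, 2)]


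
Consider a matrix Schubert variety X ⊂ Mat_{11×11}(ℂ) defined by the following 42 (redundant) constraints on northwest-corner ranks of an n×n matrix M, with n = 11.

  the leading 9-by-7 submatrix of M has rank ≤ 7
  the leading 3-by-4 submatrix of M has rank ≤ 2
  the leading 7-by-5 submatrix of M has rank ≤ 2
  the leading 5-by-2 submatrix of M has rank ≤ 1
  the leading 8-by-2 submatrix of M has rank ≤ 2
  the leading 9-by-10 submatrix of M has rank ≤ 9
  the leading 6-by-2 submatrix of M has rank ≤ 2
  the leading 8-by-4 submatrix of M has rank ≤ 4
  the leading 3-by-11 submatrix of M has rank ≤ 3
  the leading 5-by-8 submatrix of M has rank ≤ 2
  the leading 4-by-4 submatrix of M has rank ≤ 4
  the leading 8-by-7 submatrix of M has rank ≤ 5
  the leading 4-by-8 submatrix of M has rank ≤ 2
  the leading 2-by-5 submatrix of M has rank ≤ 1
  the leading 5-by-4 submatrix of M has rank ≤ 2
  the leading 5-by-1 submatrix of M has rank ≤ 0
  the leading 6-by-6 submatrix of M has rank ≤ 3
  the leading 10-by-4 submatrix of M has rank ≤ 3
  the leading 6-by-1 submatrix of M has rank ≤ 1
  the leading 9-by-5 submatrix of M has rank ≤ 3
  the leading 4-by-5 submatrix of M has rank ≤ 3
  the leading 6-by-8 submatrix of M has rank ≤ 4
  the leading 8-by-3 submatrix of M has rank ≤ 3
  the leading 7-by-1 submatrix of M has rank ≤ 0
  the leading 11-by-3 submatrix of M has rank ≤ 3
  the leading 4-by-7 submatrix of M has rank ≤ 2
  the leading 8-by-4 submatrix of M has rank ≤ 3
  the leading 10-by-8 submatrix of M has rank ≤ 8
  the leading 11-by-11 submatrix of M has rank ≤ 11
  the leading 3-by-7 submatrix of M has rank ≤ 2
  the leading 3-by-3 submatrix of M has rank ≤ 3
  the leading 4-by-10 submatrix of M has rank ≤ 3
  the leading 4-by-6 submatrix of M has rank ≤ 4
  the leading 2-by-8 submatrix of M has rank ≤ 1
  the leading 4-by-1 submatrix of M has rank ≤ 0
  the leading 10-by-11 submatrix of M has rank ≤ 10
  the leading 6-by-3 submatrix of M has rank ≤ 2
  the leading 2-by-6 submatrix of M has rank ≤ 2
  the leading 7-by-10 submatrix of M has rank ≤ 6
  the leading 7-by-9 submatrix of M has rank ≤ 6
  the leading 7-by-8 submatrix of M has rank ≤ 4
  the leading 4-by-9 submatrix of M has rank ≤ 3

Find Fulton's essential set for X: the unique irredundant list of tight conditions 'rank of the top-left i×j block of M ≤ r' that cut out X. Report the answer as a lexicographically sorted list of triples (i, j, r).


The tightest implied rank at each (i,j), from the 42 conditions:

  0 1 1 1 1 1 1 1 1 1 1
  0 1 1 1 1 1 1 1 2 2 2
  0 1 2 2 2 2 2 2 3 3 3
  0 1 2 2 2 2 2 2 3 3 4
  0 1 2 2 2 2 2 2 3 4 5
  0 1 2 2 2 3 3 3 4 5 6
  0 1 2 2 2 3 4 4 5 6 7
  1 2 3 3 3 4 5 5 6 7 8
  1 2 3 3 3 4 5 6 7 8 9
  1 2 3 3 4 5 6 7 8 9 10
  1 2 3 4 5 6 7 8 9 10 11

giving w = (2, 9, 3, 11, 10, 6, 7, 1, 8, 5, 4) via Δ²R.

D(w) has 31 cells with 7 SE-corners; essential set:

[(2, 8, 1), (4, 10, 3), (5, 8, 2), (7, 1, 0), (7, 5, 2), (9, 5, 3), (10, 4, 3)]


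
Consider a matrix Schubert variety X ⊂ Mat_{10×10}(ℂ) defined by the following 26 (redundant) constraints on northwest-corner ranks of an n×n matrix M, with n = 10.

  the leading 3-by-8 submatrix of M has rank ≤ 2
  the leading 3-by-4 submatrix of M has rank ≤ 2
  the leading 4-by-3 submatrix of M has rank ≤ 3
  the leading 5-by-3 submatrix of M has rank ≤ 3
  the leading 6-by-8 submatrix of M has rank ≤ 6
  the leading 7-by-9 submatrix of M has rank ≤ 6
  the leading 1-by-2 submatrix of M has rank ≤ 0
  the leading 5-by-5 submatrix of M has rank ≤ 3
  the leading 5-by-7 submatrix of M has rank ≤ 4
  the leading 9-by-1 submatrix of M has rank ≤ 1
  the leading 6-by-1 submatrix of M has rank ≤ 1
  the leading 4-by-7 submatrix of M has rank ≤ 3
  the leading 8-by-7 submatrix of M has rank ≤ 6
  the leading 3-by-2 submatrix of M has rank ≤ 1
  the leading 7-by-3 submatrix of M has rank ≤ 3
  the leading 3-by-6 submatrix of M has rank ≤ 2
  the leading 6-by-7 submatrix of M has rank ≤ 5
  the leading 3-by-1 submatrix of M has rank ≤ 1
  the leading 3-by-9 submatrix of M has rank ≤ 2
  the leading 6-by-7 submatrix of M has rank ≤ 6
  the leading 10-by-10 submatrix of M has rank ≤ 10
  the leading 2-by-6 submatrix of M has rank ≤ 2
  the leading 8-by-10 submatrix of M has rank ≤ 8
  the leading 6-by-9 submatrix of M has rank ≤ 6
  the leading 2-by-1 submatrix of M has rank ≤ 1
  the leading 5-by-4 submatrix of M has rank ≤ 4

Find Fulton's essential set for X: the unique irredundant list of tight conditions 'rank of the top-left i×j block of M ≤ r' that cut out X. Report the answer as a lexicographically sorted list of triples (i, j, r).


Reconstructing r_w from the 26 given conditions:

  row 1: 0  0  1  1  1  1  1  1  1  1
  row 2: 1  1  2  2  2  2  2  2  2  2
  row 3: 1  1  2  2  2  2  2  2  2  3
  row 4: 1  2  3  3  3  3  3  3  3  4
  row 5: 1  2  3  3  3  4  4  4  4  5
  row 6: 1  2  3  4  4  5  5  5  5  6
  row 7: 1  2  3  4  5  6  6  6  6  7
  row 8: 1  2  3  4  5  6  6  7  7  8
  row 9: 1  2  3  4  5  6  7  8  8  9
  row 10: 1  2  3  4  5  6  7  8  9  10

second differences of R give the permutation w = (3, 1, 10, 2, 6, 4, 5, 8, 7, 9).

D(w) has 12 cells with 5 SE-corners; essential set:

[(1, 2, 0), (3, 2, 1), (3, 9, 2), (5, 5, 3), (8, 7, 6)]
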